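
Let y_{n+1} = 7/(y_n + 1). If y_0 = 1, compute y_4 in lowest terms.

y_1 = 7/(1 + 1) = 7/2.
y_2 = 7/(7/2 + 1) = 14/9.
y_3 = 7/(14/9 + 1) = 63/23.
y_4 = 7/(63/23 + 1) = 161/86.

161/86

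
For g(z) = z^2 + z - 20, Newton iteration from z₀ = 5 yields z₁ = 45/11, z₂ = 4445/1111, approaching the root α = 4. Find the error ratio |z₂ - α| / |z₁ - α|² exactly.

z₁ - α = 45/11 - 4 = 1/11, so |z₁ - α| = 1/11.
z₂ - α = 4445/1111 - 4 = 1/1111, so |z₂ - α| = 1/1111.
|z₁ - α|² = 1/121.
Ratio = (1/1111) / (1/121) = 11/101.

11/101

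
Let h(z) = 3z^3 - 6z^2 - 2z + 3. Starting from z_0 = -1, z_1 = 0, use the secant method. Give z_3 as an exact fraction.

h(-1) = -4, h(0) = 3. z_2 = 0 - 3·(0 - (-1))/(3 - (-4)) = -3/7.
h(0) = 3, h(-3/7) = 864/343. z_3 = (-3/7) - (864/343)·((-3/7) - 0)/((864/343) - 3) = -147/55.

-147/55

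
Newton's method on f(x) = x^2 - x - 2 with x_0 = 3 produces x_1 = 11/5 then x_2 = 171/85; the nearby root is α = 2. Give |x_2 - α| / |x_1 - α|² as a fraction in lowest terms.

5/17

x_1 - α = 11/5 - 2 = 1/5, so |x_1 - α| = 1/5.
x_2 - α = 171/85 - 2 = 1/85, so |x_2 - α| = 1/85.
|x_1 - α|² = 1/25.
Ratio = (1/85) / (1/25) = 5/17.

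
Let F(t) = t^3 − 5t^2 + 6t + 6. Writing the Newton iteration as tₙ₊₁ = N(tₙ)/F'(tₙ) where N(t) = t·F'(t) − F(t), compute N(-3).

F'(t) = 3t^2 − 10t + 6.
N(t) = t·F'(t) − F(t) = t·(3t^2 − 10t + 6) − (t^3 − 5t^2 + 6t + 6) = 2t^3 − 5t^2 − 6.
N(-3) = −105.

−105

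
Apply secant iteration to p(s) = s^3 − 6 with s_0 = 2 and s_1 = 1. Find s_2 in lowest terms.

p(2) = 2, p(1) = −5. s_2 = 1 − (−5)·(1 − 2)/((−5) − 2) = 12/7.

12/7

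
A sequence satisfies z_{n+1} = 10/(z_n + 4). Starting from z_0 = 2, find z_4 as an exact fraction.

490/281

z_1 = 10/(2 + 4) = 5/3.
z_2 = 10/(5/3 + 4) = 30/17.
z_3 = 10/(30/17 + 4) = 85/49.
z_4 = 10/(85/49 + 4) = 490/281.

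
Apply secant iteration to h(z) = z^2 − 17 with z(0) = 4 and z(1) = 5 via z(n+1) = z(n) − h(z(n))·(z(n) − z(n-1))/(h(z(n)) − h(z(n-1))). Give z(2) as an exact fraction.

h(4) = −1, h(5) = 8. z(2) = 5 − 8·(5 − 4)/(8 − (−1)) = 37/9.

37/9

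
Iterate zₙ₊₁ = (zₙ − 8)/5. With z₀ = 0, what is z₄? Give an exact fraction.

−1248/625

z₁ = (0 − 8)/5 = −8/5.
z₂ = ((−8/5) − 8)/5 = −48/25.
z₃ = ((−48/25) − 8)/5 = −248/125.
z₄ = ((−248/125) − 8)/5 = −1248/625.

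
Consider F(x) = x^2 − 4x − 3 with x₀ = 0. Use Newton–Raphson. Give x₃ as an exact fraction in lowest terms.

F'(x) = 2x − 4.
F(0) = −3, F'(0) = −4, so x₁ = 0 − (−3)/(−4) = −3/4.
F(−3/4) = 9/16, F'(−3/4) = −11/2, so x₂ = (−3/4) − (9/16)/(−11/2) = −57/88.
F(−57/88) = 81/7744, F'(−57/88) = −233/44, so x₃ = (−57/88) − (81/7744)/(−233/44) = −26481/41008.

−26481/41008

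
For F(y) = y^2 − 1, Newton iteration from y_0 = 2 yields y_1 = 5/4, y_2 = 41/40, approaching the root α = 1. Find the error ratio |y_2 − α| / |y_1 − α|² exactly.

2/5

y_1 − α = 5/4 − 1 = 1/4, so |y_1 − α| = 1/4.
y_2 − α = 41/40 − 1 = 1/40, so |y_2 − α| = 1/40.
|y_1 − α|² = 1/16.
Ratio = (1/40) / (1/16) = 2/5.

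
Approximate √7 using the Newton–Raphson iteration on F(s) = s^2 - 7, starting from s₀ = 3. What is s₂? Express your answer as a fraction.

127/48

F'(s) = 2s.
F(3) = 2, F'(3) = 6, so s₁ = 3 - 2/6 = 8/3.
F(8/3) = 1/9, F'(8/3) = 16/3, so s₂ = (8/3) - (1/9)/(16/3) = 127/48.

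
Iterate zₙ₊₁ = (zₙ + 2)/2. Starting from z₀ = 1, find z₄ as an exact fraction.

z₁ = (1 + 2)/2 = 3/2.
z₂ = ((3/2) + 2)/2 = 7/4.
z₃ = ((7/4) + 2)/2 = 15/8.
z₄ = ((15/8) + 2)/2 = 31/16.

31/16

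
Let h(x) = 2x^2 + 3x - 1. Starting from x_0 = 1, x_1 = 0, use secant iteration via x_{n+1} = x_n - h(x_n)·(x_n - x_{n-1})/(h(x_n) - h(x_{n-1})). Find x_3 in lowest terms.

h(1) = 4, h(0) = -1. x_2 = 0 - (-1)·(0 - 1)/((-1) - 4) = 1/5.
h(0) = -1, h(1/5) = -8/25. x_3 = (1/5) - (-8/25)·((1/5) - 0)/((-8/25) - (-1)) = 5/17.

5/17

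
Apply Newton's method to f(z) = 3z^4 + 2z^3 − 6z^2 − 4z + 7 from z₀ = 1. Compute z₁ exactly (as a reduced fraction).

f'(z) = 12z^3 + 6z^2 − 12z − 4.
f(1) = 2, f'(1) = 2, so z₁ = 1 − 2/2 = 0.

0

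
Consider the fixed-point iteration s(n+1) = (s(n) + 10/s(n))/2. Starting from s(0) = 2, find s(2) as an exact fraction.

89/28

s(1) = (2 + 10/2)/2 = 7/2.
s(2) = (7/2 + 10/(7/2))/2 = 89/28.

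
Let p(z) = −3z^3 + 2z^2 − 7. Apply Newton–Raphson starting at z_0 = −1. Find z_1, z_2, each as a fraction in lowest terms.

p'(z) = −9z^2 + 4z.
p(−1) = −2, p'(−1) = −13, so z_1 = (−1) − (−2)/(−13) = −15/13.
p(−15/13) = 596/2197, p'(−15/13) = −2805/169, so z_2 = (−15/13) − (596/2197)/(−2805/169) = −41479/36465.

z_1 = −15/13, z_2 = −41479/36465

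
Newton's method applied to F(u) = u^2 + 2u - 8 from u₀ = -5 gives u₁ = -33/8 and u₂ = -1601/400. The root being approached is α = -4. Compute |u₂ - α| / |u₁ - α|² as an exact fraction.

u₁ - α = -33/8 - (-4) = -33/8 + 4 = -1/8, so |u₁ - α| = 1/8.
u₂ - α = -1601/400 - (-4) = -1601/400 + 4 = -1/400, so |u₂ - α| = 1/400.
|u₁ - α|² = 1/64.
Ratio = (1/400) / (1/64) = 4/25.

4/25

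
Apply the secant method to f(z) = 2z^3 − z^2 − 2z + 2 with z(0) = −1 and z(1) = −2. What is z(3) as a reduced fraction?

f(−1) = 1, f(−2) = −14. z(2) = (−2) − (−14)·((−2) − (−1))/((−14) − 1) = −16/15.
f(−2) = −14, f(−16/15) = 1918/3375. z(3) = (−16/15) − (1918/3375)·((−16/15) − (−2))/((1918/3375) − (−14)) = −1937/1756.

−1937/1756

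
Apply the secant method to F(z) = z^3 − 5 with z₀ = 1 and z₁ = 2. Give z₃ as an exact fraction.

F(1) = −4, F(2) = 3. z₂ = 2 − 3·(2 − 1)/(3 − (−4)) = 11/7.
F(2) = 3, F(11/7) = −384/343. z₃ = (11/7) − (−384/343)·((11/7) − 2)/((−384/343) − 3) = 265/157.

265/157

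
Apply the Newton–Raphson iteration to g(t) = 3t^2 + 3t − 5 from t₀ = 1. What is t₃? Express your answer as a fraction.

g'(t) = 6t + 3.
g(1) = 1, g'(1) = 9, so t₁ = 1 − 1/9 = 8/9.
g(8/9) = 1/27, g'(8/9) = 25/3, so t₂ = (8/9) − (1/27)/(25/3) = 199/225.
g(199/225) = 1/16875, g'(199/225) = 623/75, so t₃ = (199/225) − (1/16875)/(623/75) = 123976/140175.

123976/140175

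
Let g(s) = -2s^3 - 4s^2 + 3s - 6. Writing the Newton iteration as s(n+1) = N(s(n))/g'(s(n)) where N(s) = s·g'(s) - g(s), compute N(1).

g'(s) = -6s^2 - 8s + 3.
N(s) = s·g'(s) - g(s) = s·(-6s^2 - 8s + 3) - (-2s^3 - 4s^2 + 3s - 6) = -4s^3 - 4s^2 + 6.
N(1) = -2.

-2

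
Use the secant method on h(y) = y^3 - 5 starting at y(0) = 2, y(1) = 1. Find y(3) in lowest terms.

443/247

h(2) = 3, h(1) = -4. y(2) = 1 - (-4)·(1 - 2)/((-4) - 3) = 11/7.
h(1) = -4, h(11/7) = -384/343. y(3) = (11/7) - (-384/343)·((11/7) - 1)/((-384/343) - (-4)) = 443/247.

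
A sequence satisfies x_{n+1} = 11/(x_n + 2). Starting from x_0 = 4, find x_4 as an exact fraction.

x_1 = 11/(4 + 2) = 11/6.
x_2 = 11/(11/6 + 2) = 66/23.
x_3 = 11/(66/23 + 2) = 253/112.
x_4 = 11/(253/112 + 2) = 1232/477.

1232/477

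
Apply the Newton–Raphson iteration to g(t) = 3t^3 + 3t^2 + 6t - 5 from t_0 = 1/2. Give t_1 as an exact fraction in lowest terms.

g'(t) = 9t^2 + 6t + 6.
g(1/2) = -7/8, g'(1/2) = 45/4, so t_1 = (1/2) - (-7/8)/(45/4) = 26/45.

26/45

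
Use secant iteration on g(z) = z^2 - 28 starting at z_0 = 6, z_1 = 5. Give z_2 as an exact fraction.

58/11

g(6) = 8, g(5) = -3. z_2 = 5 - (-3)·(5 - 6)/((-3) - 8) = 58/11.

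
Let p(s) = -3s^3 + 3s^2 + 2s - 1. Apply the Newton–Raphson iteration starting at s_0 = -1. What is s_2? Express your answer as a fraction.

p'(s) = -9s^2 + 6s + 2.
p(-1) = 3, p'(-1) = -13, so s_1 = (-1) - 3/(-13) = -10/13.
p(-10/13) = 1323/2197, p'(-10/13) = -1342/169, so s_2 = (-10/13) - (1323/2197)/(-1342/169) = -12097/17446.

-12097/17446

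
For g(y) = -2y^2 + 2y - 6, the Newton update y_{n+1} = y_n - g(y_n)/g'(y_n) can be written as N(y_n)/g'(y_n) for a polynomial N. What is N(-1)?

g'(y) = -4y + 2.
N(y) = y·g'(y) - g(y) = y·(-4y + 2) - (-2y^2 + 2y - 6) = -2y^2 + 6.
N(-1) = 4.

4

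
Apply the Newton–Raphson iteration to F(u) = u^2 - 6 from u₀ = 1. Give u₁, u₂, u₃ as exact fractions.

u₁ = 7/2, u₂ = 73/28, u₃ = 10033/4088

F'(u) = 2u.
F(1) = -5, F'(1) = 2, so u₁ = 1 - (-5)/2 = 7/2.
F(7/2) = 25/4, F'(7/2) = 7, so u₂ = (7/2) - (25/4)/7 = 73/28.
F(73/28) = 625/784, F'(73/28) = 73/14, so u₃ = (73/28) - (625/784)/(73/14) = 10033/4088.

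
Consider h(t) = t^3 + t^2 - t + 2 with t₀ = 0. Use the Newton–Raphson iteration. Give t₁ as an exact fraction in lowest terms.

h'(t) = 3t^2 + 2t - 1.
h(0) = 2, h'(0) = -1, so t₁ = 0 - 2/(-1) = 2.

2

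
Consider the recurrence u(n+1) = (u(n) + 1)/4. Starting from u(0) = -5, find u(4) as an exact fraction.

5/16

u(1) = ((-5) + 1)/4 = -1.
u(2) = ((-1) + 1)/4 = 0.
u(3) = (0 + 1)/4 = 1/4.
u(4) = ((1/4) + 1)/4 = 5/16.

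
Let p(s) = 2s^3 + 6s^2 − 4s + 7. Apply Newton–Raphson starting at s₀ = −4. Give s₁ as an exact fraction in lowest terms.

−167/44

p'(s) = 6s^2 + 12s − 4.
p(−4) = −9, p'(−4) = 44, so s₁ = (−4) − (−9)/44 = −167/44.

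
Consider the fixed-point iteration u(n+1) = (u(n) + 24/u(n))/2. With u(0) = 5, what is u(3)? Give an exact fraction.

46099201/9409960

u(1) = (5 + 24/5)/2 = 49/10.
u(2) = (49/10 + 24/(49/10))/2 = 4801/980.
u(3) = (4801/980 + 24/(4801/980))/2 = 46099201/9409960.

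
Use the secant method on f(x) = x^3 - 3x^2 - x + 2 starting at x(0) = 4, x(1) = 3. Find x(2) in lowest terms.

46/15

f(4) = 14, f(3) = -1. x(2) = 3 - (-1)·(3 - 4)/((-1) - 14) = 46/15.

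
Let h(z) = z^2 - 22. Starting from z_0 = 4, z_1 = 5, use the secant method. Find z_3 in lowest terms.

136/29

h(4) = -6, h(5) = 3. z_2 = 5 - 3·(5 - 4)/(3 - (-6)) = 14/3.
h(5) = 3, h(14/3) = -2/9. z_3 = (14/3) - (-2/9)·((14/3) - 5)/((-2/9) - 3) = 136/29.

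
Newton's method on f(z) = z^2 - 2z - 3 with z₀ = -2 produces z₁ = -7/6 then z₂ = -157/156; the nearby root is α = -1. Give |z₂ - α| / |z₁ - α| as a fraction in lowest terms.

1/26

z₁ - α = -7/6 - (-1) = -7/6 + 1 = -1/6, so |z₁ - α| = 1/6.
z₂ - α = -157/156 - (-1) = -157/156 + 1 = -1/156, so |z₂ - α| = 1/156.
Ratio = (1/156) / (1/6) = 1/26.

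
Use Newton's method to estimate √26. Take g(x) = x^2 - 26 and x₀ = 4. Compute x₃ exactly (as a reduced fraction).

g'(x) = 2x.
g(4) = -10, g'(4) = 8, so x₁ = 4 - (-10)/8 = 21/4.
g(21/4) = 25/16, g'(21/4) = 21/2, so x₂ = (21/4) - (25/16)/(21/2) = 857/168.
g(857/168) = 625/28224, g'(857/168) = 857/84, so x₃ = (857/168) - (625/28224)/(857/84) = 1468273/287952.

1468273/287952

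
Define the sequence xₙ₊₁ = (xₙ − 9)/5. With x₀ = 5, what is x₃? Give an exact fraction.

−274/125

x₁ = (5 − 9)/5 = −4/5.
x₂ = ((−4/5) − 9)/5 = −49/25.
x₃ = ((−49/25) − 9)/5 = −274/125.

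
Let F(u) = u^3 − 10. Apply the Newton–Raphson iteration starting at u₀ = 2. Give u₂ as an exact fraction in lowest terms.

3277/1521

F'(u) = 3u^2.
F(2) = −2, F'(2) = 12, so u₁ = 2 − (−2)/12 = 13/6.
F(13/6) = 37/216, F'(13/6) = 169/12, so u₂ = (13/6) − (37/216)/(169/12) = 3277/1521.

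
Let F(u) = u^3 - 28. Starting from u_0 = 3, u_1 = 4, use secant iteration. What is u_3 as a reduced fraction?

F(3) = -1, F(4) = 36. u_2 = 4 - 36·(4 - 3)/(36 - (-1)) = 112/37.
F(4) = 36, F(112/37) = -13356/50653. u_3 = (112/37) - (-13356/50653)·((112/37) - 4)/((-13356/50653) - 36) = 12901/4252.

12901/4252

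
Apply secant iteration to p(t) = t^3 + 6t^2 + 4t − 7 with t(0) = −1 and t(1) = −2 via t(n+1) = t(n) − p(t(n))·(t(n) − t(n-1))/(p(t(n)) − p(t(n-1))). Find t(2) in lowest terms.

p(−1) = −6, p(−2) = 1. t(2) = (−2) − 1·((−2) − (−1))/(1 − (−6)) = −13/7.

−13/7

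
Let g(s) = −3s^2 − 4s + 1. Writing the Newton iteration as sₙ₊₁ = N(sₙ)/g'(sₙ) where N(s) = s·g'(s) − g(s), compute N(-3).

−28

g'(s) = −6s − 4.
N(s) = s·g'(s) − g(s) = s·(−6s − 4) − (−3s^2 − 4s + 1) = −3s^2 − 1.
N(-3) = −28.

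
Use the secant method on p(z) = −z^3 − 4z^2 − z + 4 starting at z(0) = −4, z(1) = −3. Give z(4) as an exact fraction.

p(−4) = 8, p(−3) = −2. z(2) = (−3) − (−2)·((−3) − (−4))/((−2) − 8) = −16/5.
p(−3) = −2, p(−16/5) = −124/125. z(3) = (−16/5) − (−124/125)·((−16/5) − (−3))/((−124/125) − (−2)) = −214/63.
p(−16/5) = −124/125, p(−214/63) = 109306/250047. z(4) = (−214/63) − (109306/250047)·((−214/63) − (−16/5))/((109306/250047) − (−124/125)) = −2403932/720469.

−2403932/720469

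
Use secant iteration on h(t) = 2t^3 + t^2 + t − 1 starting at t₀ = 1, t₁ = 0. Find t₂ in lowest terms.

h(1) = 3, h(0) = −1. t₂ = 0 − (−1)·(0 − 1)/((−1) − 3) = 1/4.

1/4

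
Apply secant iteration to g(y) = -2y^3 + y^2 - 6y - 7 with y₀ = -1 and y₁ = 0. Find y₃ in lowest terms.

-567/647

g(-1) = 2, g(0) = -7. y₂ = 0 - (-7)·(0 - (-1))/((-7) - 2) = -7/9.
g(0) = -7, g(-7/9) = -574/729. y₃ = (-7/9) - (-574/729)·((-7/9) - 0)/((-574/729) - (-7)) = -567/647.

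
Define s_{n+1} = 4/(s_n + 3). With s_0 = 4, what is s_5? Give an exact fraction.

1636/1639

s_1 = 4/(4 + 3) = 4/7.
s_2 = 4/(4/7 + 3) = 28/25.
s_3 = 4/(28/25 + 3) = 100/103.
s_4 = 4/(100/103 + 3) = 412/409.
s_5 = 4/(412/409 + 3) = 1636/1639.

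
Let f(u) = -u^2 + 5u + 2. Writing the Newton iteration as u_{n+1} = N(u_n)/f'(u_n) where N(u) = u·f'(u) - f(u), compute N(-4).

f'(u) = -2u + 5.
N(u) = u·f'(u) - f(u) = u·(-2u + 5) - (-u^2 + 5u + 2) = -u^2 - 2.
N(-4) = -18.

-18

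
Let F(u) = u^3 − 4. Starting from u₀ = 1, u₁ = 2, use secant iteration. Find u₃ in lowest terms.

F(1) = −3, F(2) = 4. u₂ = 2 − 4·(2 − 1)/(4 − (−3)) = 10/7.
F(2) = 4, F(10/7) = −372/343. u₃ = (10/7) − (−372/343)·((10/7) − 2)/((−372/343) − 4) = 169/109.

169/109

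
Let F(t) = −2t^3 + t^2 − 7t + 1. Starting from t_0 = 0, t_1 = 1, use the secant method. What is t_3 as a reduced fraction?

F(0) = 1, F(1) = −7. t_2 = 1 − (−7)·(1 − 0)/((−7) − 1) = 1/8.
F(1) = −7, F(1/8) = 35/256. t_3 = (1/8) − (35/256)·((1/8) − 1)/((35/256) − (−7)) = 37/261.

37/261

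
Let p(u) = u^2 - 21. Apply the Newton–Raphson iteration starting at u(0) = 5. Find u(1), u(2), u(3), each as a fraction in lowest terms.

p'(u) = 2u.
p(5) = 4, p'(5) = 10, so u(1) = 5 - 4/10 = 23/5.
p(23/5) = 4/25, p'(23/5) = 46/5, so u(2) = (23/5) - (4/25)/(46/5) = 527/115.
p(527/115) = 4/13225, p'(527/115) = 1054/115, so u(3) = (527/115) - (4/13225)/(1054/115) = 277727/60605.

u(1) = 23/5, u(2) = 527/115, u(3) = 277727/60605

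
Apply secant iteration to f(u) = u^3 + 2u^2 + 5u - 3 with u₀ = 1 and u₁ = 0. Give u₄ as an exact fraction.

f(1) = 5, f(0) = -3. u₂ = 0 - (-3)·(0 - 1)/((-3) - 5) = 3/8.
f(0) = -3, f(3/8) = -405/512. u₃ = (3/8) - (-405/512)·((3/8) - 0)/((-405/512) - (-3)) = 192/377.
f(3/8) = -405/512, f(192/377) = 10569285/53582633. u₄ = (192/377) - (10569285/53582633)·((192/377) - (3/8))/((10569285/53582633) - (-405/512)) = 32299392/66944297.

32299392/66944297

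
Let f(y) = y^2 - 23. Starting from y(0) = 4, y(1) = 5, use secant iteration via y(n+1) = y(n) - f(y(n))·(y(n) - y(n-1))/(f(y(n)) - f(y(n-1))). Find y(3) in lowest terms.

211/44

f(4) = -7, f(5) = 2. y(2) = 5 - 2·(5 - 4)/(2 - (-7)) = 43/9.
f(5) = 2, f(43/9) = -14/81. y(3) = (43/9) - (-14/81)·((43/9) - 5)/((-14/81) - 2) = 211/44.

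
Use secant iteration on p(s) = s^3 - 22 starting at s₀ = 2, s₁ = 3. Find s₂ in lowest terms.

52/19

p(2) = -14, p(3) = 5. s₂ = 3 - 5·(3 - 2)/(5 - (-14)) = 52/19.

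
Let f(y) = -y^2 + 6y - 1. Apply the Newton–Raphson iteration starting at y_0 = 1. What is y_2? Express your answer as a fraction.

f'(y) = -2y + 6.
f(1) = 4, f'(1) = 4, so y_1 = 1 - 4/4 = 0.
f(0) = -1, f'(0) = 6, so y_2 = 0 - (-1)/6 = 1/6.

1/6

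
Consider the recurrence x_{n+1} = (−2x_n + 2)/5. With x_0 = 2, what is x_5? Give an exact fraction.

x_1 = (−2·2 + 2)/5 = −2/5.
x_2 = (−2·(−2/5) + 2)/5 = 14/25.
x_3 = (−2·(14/25) + 2)/5 = 22/125.
x_4 = (−2·(22/125) + 2)/5 = 206/625.
x_5 = (−2·(206/625) + 2)/5 = 838/3125.

838/3125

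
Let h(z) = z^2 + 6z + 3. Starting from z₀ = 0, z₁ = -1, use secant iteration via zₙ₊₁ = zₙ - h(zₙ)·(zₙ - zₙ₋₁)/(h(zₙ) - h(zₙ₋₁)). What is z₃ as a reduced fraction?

h(0) = 3, h(-1) = -2. z₂ = (-1) - (-2)·((-1) - 0)/((-2) - 3) = -3/5.
h(-1) = -2, h(-3/5) = -6/25. z₃ = (-3/5) - (-6/25)·((-3/5) - (-1))/((-6/25) - (-2)) = -6/11.

-6/11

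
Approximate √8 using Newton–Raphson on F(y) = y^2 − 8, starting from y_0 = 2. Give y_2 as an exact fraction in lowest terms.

F'(y) = 2y.
F(2) = −4, F'(2) = 4, so y_1 = 2 − (−4)/4 = 3.
F(3) = 1, F'(3) = 6, so y_2 = 3 − 1/6 = 17/6.

17/6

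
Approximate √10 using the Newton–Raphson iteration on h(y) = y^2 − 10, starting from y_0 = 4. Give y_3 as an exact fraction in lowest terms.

216401/68432

h'(y) = 2y.
h(4) = 6, h'(4) = 8, so y_1 = 4 − 6/8 = 13/4.
h(13/4) = 9/16, h'(13/4) = 13/2, so y_2 = (13/4) − (9/16)/(13/2) = 329/104.
h(329/104) = 81/10816, h'(329/104) = 329/52, so y_3 = (329/104) − (81/10816)/(329/52) = 216401/68432.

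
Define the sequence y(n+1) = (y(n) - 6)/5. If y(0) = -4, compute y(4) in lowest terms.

-188/125

y(1) = ((-4) - 6)/5 = -2.
y(2) = ((-2) - 6)/5 = -8/5.
y(3) = ((-8/5) - 6)/5 = -38/25.
y(4) = ((-38/25) - 6)/5 = -188/125.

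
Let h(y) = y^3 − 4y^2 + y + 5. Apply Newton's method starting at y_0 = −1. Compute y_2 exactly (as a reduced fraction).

−8555/9378

h'(y) = 3y^2 − 8y + 1.
h(−1) = −1, h'(−1) = 12, so y_1 = (−1) − (−1)/12 = −11/12.
h(−11/12) = −83/1728, h'(−11/12) = 521/48, so y_2 = (−11/12) − (−83/1728)/(521/48) = −8555/9378.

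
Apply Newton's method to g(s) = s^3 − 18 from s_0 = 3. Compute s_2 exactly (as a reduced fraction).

755/288

g'(s) = 3s^2.
g(3) = 9, g'(3) = 27, so s_1 = 3 − 9/27 = 8/3.
g(8/3) = 26/27, g'(8/3) = 64/3, so s_2 = (8/3) − (26/27)/(64/3) = 755/288.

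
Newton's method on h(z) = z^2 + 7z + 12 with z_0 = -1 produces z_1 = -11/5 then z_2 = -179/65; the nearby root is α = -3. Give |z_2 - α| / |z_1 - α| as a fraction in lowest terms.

4/13

z_1 - α = -11/5 - (-3) = -11/5 + 3 = 4/5, so |z_1 - α| = 4/5.
z_2 - α = -179/65 - (-3) = -179/65 + 3 = 16/65, so |z_2 - α| = 16/65.
Ratio = (16/65) / (4/5) = 4/13.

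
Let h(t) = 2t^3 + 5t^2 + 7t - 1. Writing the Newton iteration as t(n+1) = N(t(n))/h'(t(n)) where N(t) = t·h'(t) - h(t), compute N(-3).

h'(t) = 6t^2 + 10t + 7.
N(t) = t·h'(t) - h(t) = t·(6t^2 + 10t + 7) - (2t^3 + 5t^2 + 7t - 1) = 4t^3 + 5t^2 + 1.
N(-3) = -62.

-62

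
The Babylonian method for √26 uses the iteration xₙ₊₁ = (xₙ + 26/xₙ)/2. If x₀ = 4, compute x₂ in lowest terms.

857/168

x₁ = (4 + 26/4)/2 = 21/4.
x₂ = (21/4 + 26/(21/4))/2 = 857/168.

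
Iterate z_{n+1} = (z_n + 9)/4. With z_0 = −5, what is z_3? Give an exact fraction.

z_1 = ((−5) + 9)/4 = 1.
z_2 = (1 + 9)/4 = 5/2.
z_3 = ((5/2) + 9)/4 = 23/8.

23/8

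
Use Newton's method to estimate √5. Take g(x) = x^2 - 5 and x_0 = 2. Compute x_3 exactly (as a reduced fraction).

51841/23184

g'(x) = 2x.
g(2) = -1, g'(2) = 4, so x_1 = 2 - (-1)/4 = 9/4.
g(9/4) = 1/16, g'(9/4) = 9/2, so x_2 = (9/4) - (1/16)/(9/2) = 161/72.
g(161/72) = 1/5184, g'(161/72) = 161/36, so x_3 = (161/72) - (1/5184)/(161/36) = 51841/23184.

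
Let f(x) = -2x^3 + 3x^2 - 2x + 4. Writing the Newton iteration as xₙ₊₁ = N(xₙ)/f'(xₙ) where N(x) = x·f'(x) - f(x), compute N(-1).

3

f'(x) = -6x^2 + 6x - 2.
N(x) = x·f'(x) - f(x) = x·(-6x^2 + 6x - 2) - (-2x^3 + 3x^2 - 2x + 4) = -4x^3 + 3x^2 - 4.
N(-1) = 3.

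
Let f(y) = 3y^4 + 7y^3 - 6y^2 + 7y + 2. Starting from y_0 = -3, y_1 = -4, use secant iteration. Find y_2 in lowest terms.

f(-3) = -19, f(-4) = 198. y_2 = (-4) - 198·((-4) - (-3))/(198 - (-19)) = -670/217.

-670/217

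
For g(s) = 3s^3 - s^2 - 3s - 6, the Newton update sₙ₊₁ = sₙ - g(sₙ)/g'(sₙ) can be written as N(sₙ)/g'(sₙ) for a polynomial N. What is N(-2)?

g'(s) = 9s^2 - 2s - 3.
N(s) = s·g'(s) - g(s) = s·(9s^2 - 2s - 3) - (3s^3 - s^2 - 3s - 6) = 6s^3 - s^2 + 6.
N(-2) = -46.

-46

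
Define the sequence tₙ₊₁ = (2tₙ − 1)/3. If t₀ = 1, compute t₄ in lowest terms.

−49/81

t₁ = (2·1 − 1)/3 = 1/3.
t₂ = (2·(1/3) − 1)/3 = −1/9.
t₃ = (2·(−1/9) − 1)/3 = −11/27.
t₄ = (2·(−11/27) − 1)/3 = −49/81.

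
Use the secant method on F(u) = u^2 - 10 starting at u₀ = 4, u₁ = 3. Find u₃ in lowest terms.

136/43

F(4) = 6, F(3) = -1. u₂ = 3 - (-1)·(3 - 4)/((-1) - 6) = 22/7.
F(3) = -1, F(22/7) = -6/49. u₃ = (22/7) - (-6/49)·((22/7) - 3)/((-6/49) - (-1)) = 136/43.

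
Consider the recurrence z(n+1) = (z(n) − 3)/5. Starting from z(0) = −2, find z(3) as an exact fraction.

−19/25

z(1) = ((−2) − 3)/5 = −1.
z(2) = ((−1) − 3)/5 = −4/5.
z(3) = ((−4/5) − 3)/5 = −19/25.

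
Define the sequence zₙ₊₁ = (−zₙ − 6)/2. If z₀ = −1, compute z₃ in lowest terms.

z₁ = (−(−1) − 6)/2 = −5/2.
z₂ = (−(−5/2) − 6)/2 = −7/4.
z₃ = (−(−7/4) − 6)/2 = −17/8.

−17/8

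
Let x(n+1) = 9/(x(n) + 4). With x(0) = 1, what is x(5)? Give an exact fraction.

8145/5069

x(1) = 9/(1 + 4) = 9/5.
x(2) = 9/(9/5 + 4) = 45/29.
x(3) = 9/(45/29 + 4) = 261/161.
x(4) = 9/(261/161 + 4) = 1449/905.
x(5) = 9/(1449/905 + 4) = 8145/5069.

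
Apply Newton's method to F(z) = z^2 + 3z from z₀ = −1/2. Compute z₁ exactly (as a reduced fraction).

F'(z) = 2z + 3.
F(−1/2) = −5/4, F'(−1/2) = 2, so z₁ = (−1/2) − (−5/4)/2 = 1/8.

1/8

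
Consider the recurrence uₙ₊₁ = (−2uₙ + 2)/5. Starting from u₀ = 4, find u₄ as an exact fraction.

u₁ = (−2·4 + 2)/5 = −6/5.
u₂ = (−2·(−6/5) + 2)/5 = 22/25.
u₃ = (−2·(22/25) + 2)/5 = 6/125.
u₄ = (−2·(6/125) + 2)/5 = 238/625.

238/625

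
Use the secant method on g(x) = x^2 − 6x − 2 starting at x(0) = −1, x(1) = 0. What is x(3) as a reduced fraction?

−7/22

g(−1) = 5, g(0) = −2. x(2) = 0 − (−2)·(0 − (−1))/((−2) − 5) = −2/7.
g(0) = −2, g(−2/7) = −10/49. x(3) = (−2/7) − (−10/49)·((−2/7) − 0)/((−10/49) − (−2)) = −7/22.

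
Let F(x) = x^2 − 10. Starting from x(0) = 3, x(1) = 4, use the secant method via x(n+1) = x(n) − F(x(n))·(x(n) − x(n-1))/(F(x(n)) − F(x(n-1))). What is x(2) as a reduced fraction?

F(3) = −1, F(4) = 6. x(2) = 4 − 6·(4 − 3)/(6 − (−1)) = 22/7.

22/7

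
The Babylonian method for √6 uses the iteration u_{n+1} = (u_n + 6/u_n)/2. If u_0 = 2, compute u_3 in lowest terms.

u_1 = (2 + 6/2)/2 = 5/2.
u_2 = (5/2 + 6/(5/2))/2 = 49/20.
u_3 = (49/20 + 6/(49/20))/2 = 4801/1960.

4801/1960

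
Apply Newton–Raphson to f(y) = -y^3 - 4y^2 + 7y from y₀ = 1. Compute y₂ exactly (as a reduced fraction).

f'(y) = -3y^2 - 8y + 7.
f(1) = 2, f'(1) = -4, so y₁ = 1 - 2/(-4) = 3/2.
f(3/2) = -15/8, f'(3/2) = -47/4, so y₂ = (3/2) - (-15/8)/(-47/4) = 63/47.

63/47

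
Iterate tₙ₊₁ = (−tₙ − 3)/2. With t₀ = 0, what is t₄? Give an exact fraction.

−15/16

t₁ = (−0 − 3)/2 = −3/2.
t₂ = (−(−3/2) − 3)/2 = −3/4.
t₃ = (−(−3/4) − 3)/2 = −9/8.
t₄ = (−(−9/8) − 3)/2 = −15/16.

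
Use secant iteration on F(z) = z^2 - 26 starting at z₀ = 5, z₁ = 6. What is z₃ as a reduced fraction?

311/61

F(5) = -1, F(6) = 10. z₂ = 6 - 10·(6 - 5)/(10 - (-1)) = 56/11.
F(6) = 10, F(56/11) = -10/121. z₃ = (56/11) - (-10/121)·((56/11) - 6)/((-10/121) - 10) = 311/61.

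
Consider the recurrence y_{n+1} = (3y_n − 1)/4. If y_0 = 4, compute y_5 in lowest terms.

191/1024

y_1 = (3·4 − 1)/4 = 11/4.
y_2 = (3·(11/4) − 1)/4 = 29/16.
y_3 = (3·(29/16) − 1)/4 = 71/64.
y_4 = (3·(71/64) − 1)/4 = 149/256.
y_5 = (3·(149/256) − 1)/4 = 191/1024.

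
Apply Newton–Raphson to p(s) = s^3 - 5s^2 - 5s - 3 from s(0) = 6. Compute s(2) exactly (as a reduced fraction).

p'(s) = 3s^2 - 10s - 5.
p(6) = 3, p'(6) = 43, so s(1) = 6 - 3/43 = 255/43.
p(255/43) = 5004/79507, p'(255/43) = 76180/1849, so s(2) = (255/43) - (5004/79507)/(76180/1849) = 4855224/818935.

4855224/818935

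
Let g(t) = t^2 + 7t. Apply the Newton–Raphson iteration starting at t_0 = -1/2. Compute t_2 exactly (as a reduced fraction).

1/4080

g'(t) = 2t + 7.
g(-1/2) = -13/4, g'(-1/2) = 6, so t_1 = (-1/2) - (-13/4)/6 = 1/24.
g(1/24) = 169/576, g'(1/24) = 85/12, so t_2 = (1/24) - (169/576)/(85/12) = 1/4080.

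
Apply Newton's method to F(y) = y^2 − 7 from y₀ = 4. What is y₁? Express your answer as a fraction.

23/8

F'(y) = 2y.
F(4) = 9, F'(4) = 8, so y₁ = 4 − 9/8 = 23/8.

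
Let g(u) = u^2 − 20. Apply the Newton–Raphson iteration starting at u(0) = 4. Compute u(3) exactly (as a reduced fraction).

51841/11592

g'(u) = 2u.
g(4) = −4, g'(4) = 8, so u(1) = 4 − (−4)/8 = 9/2.
g(9/2) = 1/4, g'(9/2) = 9, so u(2) = (9/2) − (1/4)/9 = 161/36.
g(161/36) = 1/1296, g'(161/36) = 161/18, so u(3) = (161/36) − (1/1296)/(161/18) = 51841/11592.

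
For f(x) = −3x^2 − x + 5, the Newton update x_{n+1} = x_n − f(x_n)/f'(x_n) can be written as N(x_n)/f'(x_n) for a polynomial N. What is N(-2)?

f'(x) = −6x − 1.
N(x) = x·f'(x) − f(x) = x·(−6x − 1) − (−3x^2 − x + 5) = −3x^2 − 5.
N(-2) = −17.

−17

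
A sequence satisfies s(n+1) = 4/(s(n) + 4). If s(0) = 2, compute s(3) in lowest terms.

s(1) = 4/(2 + 4) = 2/3.
s(2) = 4/(2/3 + 4) = 6/7.
s(3) = 4/(6/7 + 4) = 14/17.

14/17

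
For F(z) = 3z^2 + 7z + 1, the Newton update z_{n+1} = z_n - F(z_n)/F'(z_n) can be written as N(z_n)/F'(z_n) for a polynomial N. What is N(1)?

F'(z) = 6z + 7.
N(z) = z·F'(z) - F(z) = z·(6z + 7) - (3z^2 + 7z + 1) = 3z^2 - 1.
N(1) = 2.

2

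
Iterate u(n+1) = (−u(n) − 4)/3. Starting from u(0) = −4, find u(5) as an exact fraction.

−80/81

u(1) = (−(−4) − 4)/3 = 0.
u(2) = (−0 − 4)/3 = −4/3.
u(3) = (−(−4/3) − 4)/3 = −8/9.
u(4) = (−(−8/9) − 4)/3 = −28/27.
u(5) = (−(−28/27) − 4)/3 = −80/81.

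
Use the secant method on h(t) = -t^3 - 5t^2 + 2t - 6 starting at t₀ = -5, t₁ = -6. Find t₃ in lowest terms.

-31557/5693

h(-5) = -16, h(-6) = 18. t₂ = (-6) - 18·((-6) - (-5))/(18 - (-16)) = -93/17.
h(-6) = 18, h(-93/17) = -14040/4913. t₃ = (-93/17) - (-14040/4913)·((-93/17) - (-6))/((-14040/4913) - 18) = -31557/5693.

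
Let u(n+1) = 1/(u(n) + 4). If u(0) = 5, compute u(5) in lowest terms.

665/2817

u(1) = 1/(5 + 4) = 1/9.
u(2) = 1/(1/9 + 4) = 9/37.
u(3) = 1/(9/37 + 4) = 37/157.
u(4) = 1/(37/157 + 4) = 157/665.
u(5) = 1/(157/665 + 4) = 665/2817.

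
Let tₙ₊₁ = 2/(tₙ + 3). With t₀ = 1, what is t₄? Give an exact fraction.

t₁ = 2/(1 + 3) = 1/2.
t₂ = 2/(1/2 + 3) = 4/7.
t₃ = 2/(4/7 + 3) = 14/25.
t₄ = 2/(14/25 + 3) = 50/89.

50/89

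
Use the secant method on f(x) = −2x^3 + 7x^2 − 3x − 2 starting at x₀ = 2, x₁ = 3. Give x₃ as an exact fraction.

147/52

f(2) = 4, f(3) = −2. x₂ = 3 − (−2)·(3 − 2)/((−2) − 4) = 8/3.
f(3) = −2, f(8/3) = 50/27. x₃ = (8/3) − (50/27)·((8/3) − 3)/((50/27) − (−2)) = 147/52.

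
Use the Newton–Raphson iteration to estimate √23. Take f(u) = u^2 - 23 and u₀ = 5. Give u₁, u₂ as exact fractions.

f'(u) = 2u.
f(5) = 2, f'(5) = 10, so u₁ = 5 - 2/10 = 24/5.
f(24/5) = 1/25, f'(24/5) = 48/5, so u₂ = (24/5) - (1/25)/(48/5) = 1151/240.

u₁ = 24/5, u₂ = 1151/240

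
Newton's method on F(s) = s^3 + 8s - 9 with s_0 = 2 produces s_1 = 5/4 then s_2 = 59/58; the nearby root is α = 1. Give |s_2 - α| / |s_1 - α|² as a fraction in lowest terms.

s_1 - α = 5/4 - 1 = 1/4, so |s_1 - α| = 1/4.
s_2 - α = 59/58 - 1 = 1/58, so |s_2 - α| = 1/58.
|s_1 - α|² = 1/16.
Ratio = (1/58) / (1/16) = 8/29.

8/29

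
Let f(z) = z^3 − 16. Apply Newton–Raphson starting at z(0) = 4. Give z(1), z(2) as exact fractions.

z(1) = 3, z(2) = 70/27

f'(z) = 3z^2.
f(4) = 48, f'(4) = 48, so z(1) = 4 − 48/48 = 3.
f(3) = 11, f'(3) = 27, so z(2) = 3 − 11/27 = 70/27.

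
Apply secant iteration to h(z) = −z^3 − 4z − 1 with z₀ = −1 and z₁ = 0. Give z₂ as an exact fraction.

h(−1) = 4, h(0) = −1. z₂ = 0 − (−1)·(0 − (−1))/((−1) − 4) = −1/5.

−1/5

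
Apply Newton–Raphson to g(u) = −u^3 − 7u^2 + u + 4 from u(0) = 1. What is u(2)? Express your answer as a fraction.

19853/25304

g'(u) = −3u^2 − 14u + 1.
g(1) = −3, g'(1) = −16, so u(1) = 1 − (−3)/(−16) = 13/16.
g(13/16) = −1413/4096, g'(13/16) = −3163/256, so u(2) = (13/16) − (−1413/4096)/(−3163/256) = 19853/25304.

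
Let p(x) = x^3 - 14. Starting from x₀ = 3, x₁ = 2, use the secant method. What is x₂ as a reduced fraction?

44/19

p(3) = 13, p(2) = -6. x₂ = 2 - (-6)·(2 - 3)/((-6) - 13) = 44/19.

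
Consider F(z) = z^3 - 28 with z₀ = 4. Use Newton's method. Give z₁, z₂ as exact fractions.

F'(z) = 3z^2.
F(4) = 36, F'(4) = 48, so z₁ = 4 - 36/48 = 13/4.
F(13/4) = 405/64, F'(13/4) = 507/16, so z₂ = (13/4) - (405/64)/(507/16) = 1031/338.

z₁ = 13/4, z₂ = 1031/338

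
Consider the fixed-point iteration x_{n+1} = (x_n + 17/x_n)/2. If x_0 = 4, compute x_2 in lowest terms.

x_1 = (4 + 17/4)/2 = 33/8.
x_2 = (33/8 + 17/(33/8))/2 = 2177/528.

2177/528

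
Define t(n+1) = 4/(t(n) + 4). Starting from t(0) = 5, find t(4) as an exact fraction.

t(1) = 4/(5 + 4) = 4/9.
t(2) = 4/(4/9 + 4) = 9/10.
t(3) = 4/(9/10 + 4) = 40/49.
t(4) = 4/(40/49 + 4) = 49/59.

49/59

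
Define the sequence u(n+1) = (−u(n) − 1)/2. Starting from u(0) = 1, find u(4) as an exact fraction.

u(1) = (−1 − 1)/2 = −1.
u(2) = (−(−1) − 1)/2 = 0.
u(3) = (−0 − 1)/2 = −1/2.
u(4) = (−(−1/2) − 1)/2 = −1/4.

−1/4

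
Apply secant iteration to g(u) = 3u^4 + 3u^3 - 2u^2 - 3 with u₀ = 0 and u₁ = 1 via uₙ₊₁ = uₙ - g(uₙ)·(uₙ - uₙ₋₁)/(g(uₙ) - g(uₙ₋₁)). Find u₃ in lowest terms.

681/745

g(0) = -3, g(1) = 1. u₂ = 1 - 1·(1 - 0)/(1 - (-3)) = 3/4.
g(1) = 1, g(3/4) = -489/256. u₃ = (3/4) - (-489/256)·((3/4) - 1)/((-489/256) - 1) = 681/745.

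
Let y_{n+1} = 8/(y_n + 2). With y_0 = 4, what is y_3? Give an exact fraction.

y_1 = 8/(4 + 2) = 4/3.
y_2 = 8/(4/3 + 2) = 12/5.
y_3 = 8/(12/5 + 2) = 20/11.

20/11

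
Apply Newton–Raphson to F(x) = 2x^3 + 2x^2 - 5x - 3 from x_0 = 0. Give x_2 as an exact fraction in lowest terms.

-357/655

F'(x) = 6x^2 + 4x - 5.
F(0) = -3, F'(0) = -5, so x_1 = 0 - (-3)/(-5) = -3/5.
F(-3/5) = 36/125, F'(-3/5) = -131/25, so x_2 = (-3/5) - (36/125)/(-131/25) = -357/655.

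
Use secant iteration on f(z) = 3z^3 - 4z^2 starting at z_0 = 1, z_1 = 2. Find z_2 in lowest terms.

10/9

f(1) = -1, f(2) = 8. z_2 = 2 - 8·(2 - 1)/(8 - (-1)) = 10/9.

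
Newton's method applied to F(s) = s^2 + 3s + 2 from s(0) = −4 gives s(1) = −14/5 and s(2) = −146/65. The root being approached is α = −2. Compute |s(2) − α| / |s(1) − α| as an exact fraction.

4/13

s(1) − α = −14/5 − (−2) = −14/5 + 2 = −4/5, so |s(1) − α| = 4/5.
s(2) − α = −146/65 − (−2) = −146/65 + 2 = −16/65, so |s(2) − α| = 16/65.
Ratio = (16/65) / (4/5) = 4/13.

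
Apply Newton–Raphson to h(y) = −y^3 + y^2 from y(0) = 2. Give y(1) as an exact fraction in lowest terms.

3/2

h'(y) = −3y^2 + 2y.
h(2) = −4, h'(2) = −8, so y(1) = 2 − (−4)/(−8) = 3/2.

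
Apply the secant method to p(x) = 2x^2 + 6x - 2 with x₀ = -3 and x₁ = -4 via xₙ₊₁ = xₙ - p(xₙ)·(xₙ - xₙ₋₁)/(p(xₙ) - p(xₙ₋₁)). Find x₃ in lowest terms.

-56/17

p(-3) = -2, p(-4) = 6. x₂ = (-4) - 6·((-4) - (-3))/(6 - (-2)) = -13/4.
p(-4) = 6, p(-13/4) = -3/8. x₃ = (-13/4) - (-3/8)·((-13/4) - (-4))/((-3/8) - 6) = -56/17.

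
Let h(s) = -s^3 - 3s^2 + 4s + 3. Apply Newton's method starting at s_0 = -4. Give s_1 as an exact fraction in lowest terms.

h'(s) = -3s^2 - 6s + 4.
h(-4) = 3, h'(-4) = -20, so s_1 = (-4) - 3/(-20) = -77/20.

-77/20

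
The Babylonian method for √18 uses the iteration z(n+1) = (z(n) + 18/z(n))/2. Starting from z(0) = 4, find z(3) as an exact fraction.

665857/156944

z(1) = (4 + 18/4)/2 = 17/4.
z(2) = (17/4 + 18/(17/4))/2 = 577/136.
z(3) = (577/136 + 18/(577/136))/2 = 665857/156944.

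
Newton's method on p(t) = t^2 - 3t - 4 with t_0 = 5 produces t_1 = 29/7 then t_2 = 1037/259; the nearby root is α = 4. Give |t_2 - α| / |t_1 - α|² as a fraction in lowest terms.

t_1 - α = 29/7 - 4 = 1/7, so |t_1 - α| = 1/7.
t_2 - α = 1037/259 - 4 = 1/259, so |t_2 - α| = 1/259.
|t_1 - α|² = 1/49.
Ratio = (1/259) / (1/49) = 7/37.

7/37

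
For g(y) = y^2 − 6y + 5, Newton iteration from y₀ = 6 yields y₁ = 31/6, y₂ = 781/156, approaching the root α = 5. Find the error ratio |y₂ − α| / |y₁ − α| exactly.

1/26

y₁ − α = 31/6 − 5 = 1/6, so |y₁ − α| = 1/6.
y₂ − α = 781/156 − 5 = 1/156, so |y₂ − α| = 1/156.
Ratio = (1/156) / (1/6) = 1/26.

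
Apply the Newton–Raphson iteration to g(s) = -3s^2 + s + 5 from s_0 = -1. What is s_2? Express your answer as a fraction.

g'(s) = -6s + 1.
g(-1) = 1, g'(-1) = 7, so s_1 = (-1) - 1/7 = -8/7.
g(-8/7) = -3/49, g'(-8/7) = 55/7, so s_2 = (-8/7) - (-3/49)/(55/7) = -437/385.

-437/385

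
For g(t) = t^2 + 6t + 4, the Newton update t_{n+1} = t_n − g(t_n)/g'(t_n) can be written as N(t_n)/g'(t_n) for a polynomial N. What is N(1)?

g'(t) = 2t + 6.
N(t) = t·g'(t) − g(t) = t·(2t + 6) − (t^2 + 6t + 4) = t^2 − 4.
N(1) = −3.

−3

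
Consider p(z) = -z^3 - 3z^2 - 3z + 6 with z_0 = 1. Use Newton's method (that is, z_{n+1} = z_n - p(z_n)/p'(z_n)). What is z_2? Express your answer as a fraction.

p'(z) = -3z^2 - 6z - 3.
p(1) = -1, p'(1) = -12, so z_1 = 1 - (-1)/(-12) = 11/12.
p(11/12) = -71/1728, p'(11/12) = -529/48, so z_2 = (11/12) - (-71/1728)/(-529/48) = 8693/9522.

8693/9522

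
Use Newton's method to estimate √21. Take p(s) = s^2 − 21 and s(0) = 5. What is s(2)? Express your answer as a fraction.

p'(s) = 2s.
p(5) = 4, p'(5) = 10, so s(1) = 5 − 4/10 = 23/5.
p(23/5) = 4/25, p'(23/5) = 46/5, so s(2) = (23/5) − (4/25)/(46/5) = 527/115.

527/115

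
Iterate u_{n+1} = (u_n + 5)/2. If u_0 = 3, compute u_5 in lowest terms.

u_1 = (3 + 5)/2 = 4.
u_2 = (4 + 5)/2 = 9/2.
u_3 = ((9/2) + 5)/2 = 19/4.
u_4 = ((19/4) + 5)/2 = 39/8.
u_5 = ((39/8) + 5)/2 = 79/16.

79/16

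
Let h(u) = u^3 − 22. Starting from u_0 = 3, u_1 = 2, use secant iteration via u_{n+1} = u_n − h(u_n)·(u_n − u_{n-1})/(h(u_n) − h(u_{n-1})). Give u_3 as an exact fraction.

h(3) = 5, h(2) = −14. u_2 = 2 − (−14)·(2 − 3)/((−14) − 5) = 52/19.
h(2) = −14, h(52/19) = −10290/6859. u_3 = (52/19) − (−10290/6859)·((52/19) − 2)/((−10290/6859) − (−14)) = 8651/3062.

8651/3062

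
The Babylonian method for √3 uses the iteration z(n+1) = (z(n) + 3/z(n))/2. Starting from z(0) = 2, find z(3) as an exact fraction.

18817/10864

z(1) = (2 + 3/2)/2 = 7/4.
z(2) = (7/4 + 3/(7/4))/2 = 97/56.
z(3) = (97/56 + 3/(97/56))/2 = 18817/10864.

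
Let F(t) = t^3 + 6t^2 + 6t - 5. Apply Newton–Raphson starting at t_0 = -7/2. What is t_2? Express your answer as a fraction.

-33505/4599

F'(t) = 3t^2 + 12t + 6.
F(-7/2) = 37/8, F'(-7/2) = 3/4, so t_1 = (-7/2) - (37/8)/(3/4) = -29/3.
F(-29/3) = -10952/27, F'(-29/3) = 511/3, so t_2 = (-29/3) - (-10952/27)/(511/3) = -33505/4599.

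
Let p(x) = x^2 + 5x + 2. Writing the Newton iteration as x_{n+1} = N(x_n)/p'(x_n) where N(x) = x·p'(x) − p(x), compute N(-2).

p'(x) = 2x + 5.
N(x) = x·p'(x) − p(x) = x·(2x + 5) − (x^2 + 5x + 2) = x^2 − 2.
N(-2) = 2.

2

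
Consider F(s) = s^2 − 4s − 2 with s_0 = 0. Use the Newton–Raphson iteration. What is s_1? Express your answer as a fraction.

F'(s) = 2s − 4.
F(0) = −2, F'(0) = −4, so s_1 = 0 − (−2)/(−4) = −1/2.

−1/2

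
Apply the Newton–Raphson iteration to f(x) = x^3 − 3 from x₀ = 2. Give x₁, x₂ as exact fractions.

f'(x) = 3x^2.
f(2) = 5, f'(2) = 12, so x₁ = 2 − 5/12 = 19/12.
f(19/12) = 1675/1728, f'(19/12) = 361/48, so x₂ = (19/12) − (1675/1728)/(361/48) = 9451/6498.

x₁ = 19/12, x₂ = 9451/6498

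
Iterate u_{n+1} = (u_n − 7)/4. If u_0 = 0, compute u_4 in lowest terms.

u_1 = (0 − 7)/4 = −7/4.
u_2 = ((−7/4) − 7)/4 = −35/16.
u_3 = ((−35/16) − 7)/4 = −147/64.
u_4 = ((−147/64) − 7)/4 = −595/256.

−595/256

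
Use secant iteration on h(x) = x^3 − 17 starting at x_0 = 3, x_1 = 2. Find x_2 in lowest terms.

h(3) = 10, h(2) = −9. x_2 = 2 − (−9)·(2 − 3)/((−9) − 10) = 47/19.

47/19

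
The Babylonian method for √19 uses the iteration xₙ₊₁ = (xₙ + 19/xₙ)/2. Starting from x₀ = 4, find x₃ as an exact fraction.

11916881/2733920

x₁ = (4 + 19/4)/2 = 35/8.
x₂ = (35/8 + 19/(35/8))/2 = 2441/560.
x₃ = (2441/560 + 19/(2441/560))/2 = 11916881/2733920.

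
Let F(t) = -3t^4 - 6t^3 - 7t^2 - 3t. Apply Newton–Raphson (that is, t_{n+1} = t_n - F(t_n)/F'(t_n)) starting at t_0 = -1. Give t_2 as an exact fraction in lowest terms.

-1264/1765

F'(t) = -12t^3 - 18t^2 - 14t - 3.
F(-1) = -1, F'(-1) = 5, so t_1 = (-1) - (-1)/5 = -4/5.
F(-4/5) = -148/625, F'(-4/5) = 353/125, so t_2 = (-4/5) - (-148/625)/(353/125) = -1264/1765.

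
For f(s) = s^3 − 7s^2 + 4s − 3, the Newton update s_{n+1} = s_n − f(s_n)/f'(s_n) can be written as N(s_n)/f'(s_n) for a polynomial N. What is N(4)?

f'(s) = 3s^2 − 14s + 4.
N(s) = s·f'(s) − f(s) = s·(3s^2 − 14s + 4) − (s^3 − 7s^2 + 4s − 3) = 2s^3 − 7s^2 + 3.
N(4) = 19.

19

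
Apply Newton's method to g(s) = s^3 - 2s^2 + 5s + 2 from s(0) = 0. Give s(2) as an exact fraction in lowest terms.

g'(s) = 3s^2 - 4s + 5.
g(0) = 2, g'(0) = 5, so s(1) = 0 - 2/5 = -2/5.
g(-2/5) = -48/125, g'(-2/5) = 177/25, so s(2) = (-2/5) - (-48/125)/(177/25) = -102/295.

-102/295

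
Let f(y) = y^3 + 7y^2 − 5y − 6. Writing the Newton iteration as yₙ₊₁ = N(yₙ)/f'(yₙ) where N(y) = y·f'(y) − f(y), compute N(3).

123

f'(y) = 3y^2 + 14y − 5.
N(y) = y·f'(y) − f(y) = y·(3y^2 + 14y − 5) − (y^3 + 7y^2 − 5y − 6) = 2y^3 + 7y^2 + 6.
N(3) = 123.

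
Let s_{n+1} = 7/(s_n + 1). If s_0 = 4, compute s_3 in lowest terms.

84/47

s_1 = 7/(4 + 1) = 7/5.
s_2 = 7/(7/5 + 1) = 35/12.
s_3 = 7/(35/12 + 1) = 84/47.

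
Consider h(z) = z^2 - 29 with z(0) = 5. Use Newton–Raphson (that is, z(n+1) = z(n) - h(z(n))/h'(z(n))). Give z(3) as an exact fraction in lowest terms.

h'(z) = 2z.
h(5) = -4, h'(5) = 10, so z(1) = 5 - (-4)/10 = 27/5.
h(27/5) = 4/25, h'(27/5) = 54/5, so z(2) = (27/5) - (4/25)/(54/5) = 727/135.
h(727/135) = 4/18225, h'(727/135) = 1454/135, so z(3) = (727/135) - (4/18225)/(1454/135) = 528527/98145.

528527/98145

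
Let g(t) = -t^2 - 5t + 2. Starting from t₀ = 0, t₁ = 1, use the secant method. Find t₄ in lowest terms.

g(0) = 2, g(1) = -4. t₂ = 1 - (-4)·(1 - 0)/((-4) - 2) = 1/3.
g(1) = -4, g(1/3) = 2/9. t₃ = (1/3) - (2/9)·((1/3) - 1)/((2/9) - (-4)) = 7/19.
g(1/3) = 2/9, g(7/19) = 8/361. t₄ = (7/19) - (8/361)·((7/19) - (1/3))/((8/361) - (2/9)) = 121/325.

121/325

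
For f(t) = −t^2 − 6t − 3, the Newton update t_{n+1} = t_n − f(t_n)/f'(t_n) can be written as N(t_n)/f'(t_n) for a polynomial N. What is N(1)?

2

f'(t) = −2t − 6.
N(t) = t·f'(t) − f(t) = t·(−2t − 6) − (−t^2 − 6t − 3) = −t^2 + 3.
N(1) = 2.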